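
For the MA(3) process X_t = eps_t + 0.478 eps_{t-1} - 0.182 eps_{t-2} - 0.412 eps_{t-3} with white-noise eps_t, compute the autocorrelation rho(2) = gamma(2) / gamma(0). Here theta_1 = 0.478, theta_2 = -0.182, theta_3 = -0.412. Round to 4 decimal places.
\rho(2) = -0.2647

For an MA(q) process with theta_0 = 1, the autocovariance is
  gamma(k) = sigma^2 * sum_{i=0..q-k} theta_i * theta_{i+k},
and rho(k) = gamma(k) / gamma(0). Sigma^2 cancels.
  numerator   = (1)*(-0.182) + (0.478)*(-0.412) = -0.378936.
  denominator = (1)^2 + (0.478)^2 + (-0.182)^2 + (-0.412)^2 = 1.431352.
  rho(2) = -0.378936 / 1.431352 = -0.2647.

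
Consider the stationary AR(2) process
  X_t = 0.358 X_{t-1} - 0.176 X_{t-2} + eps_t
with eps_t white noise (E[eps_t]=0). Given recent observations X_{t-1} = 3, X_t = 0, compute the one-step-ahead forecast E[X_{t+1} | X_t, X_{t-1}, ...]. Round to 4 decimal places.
E[X_{t+1} \mid \mathcal F_t] = -0.5280

For an AR(p) model X_t = c + sum_i phi_i X_{t-i} + eps_t, the
one-step-ahead conditional mean is
  E[X_{t+1} | X_t, ...] = c + sum_i phi_i X_{t+1-i}.
Substitute known values:
  E[X_{t+1} | ...] = (0.358) * (0) + (-0.176) * (3)
                   = -0.5280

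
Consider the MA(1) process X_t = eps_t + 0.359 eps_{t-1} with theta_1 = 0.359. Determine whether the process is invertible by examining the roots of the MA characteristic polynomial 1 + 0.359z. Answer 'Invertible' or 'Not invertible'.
\text{Invertible}

The MA(q) characteristic polynomial is P(z) = 1 + 0.359z.
Invertibility requires all roots to lie outside the unit circle, i.e. |z| > 1 for every root.
This is linear in z: 1 + (0.359) z = 0  =>  z = -1/(0.359) = -2.785515,  |z| = 2.785515.
Moduli of all roots: 2.7855.
All moduli strictly greater than 1? Yes.
Verdict: Invertible.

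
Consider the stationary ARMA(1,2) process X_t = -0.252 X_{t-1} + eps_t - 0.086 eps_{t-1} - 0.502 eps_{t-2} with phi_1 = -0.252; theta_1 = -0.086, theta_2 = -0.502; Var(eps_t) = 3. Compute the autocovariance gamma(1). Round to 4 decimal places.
\gamma(1) = -0.7316

Multiply the model equation by X_{t-k} and take expectations. With theta_0 = psi_0 = 1 and psi_j the MA(infinity) weights, this gives
  gamma(k) - sum_i phi_i gamma(k-i) = c_k,
  c_k = sigma^2 * sum_{j=k..q} theta_j psi_{j-k}   (c_k = 0 for k > q),
using gamma(-m) = gamma(m).
psi-weights needed (psi_j = theta_j + sum_i phi_i psi_{j-i}):
  psi_1 = theta_1 + phi_1 = -0.086 + (-0.252) = -0.338
  psi_2 = theta_2 + phi_1 psi_1 = -0.502 + (-0.252)(-0.338) = -0.416824
Right-hand sides:
  c_0 = sigma^2 (1 + theta_1 psi_1 + theta_2 psi_2) = 3 * (1 + (-0.086)(-0.338) + (-0.502)(-0.416824)) = 3 * 1.238314 = 3.714941
  c_1 = sigma^2 (theta_1 + theta_2 psi_1) = 3 * (-0.086 + (-0.502)(-0.338)) = 0.251028
  c_2 = sigma^2 theta_2 = 3 * (-0.502) = -1.506
Equations for k = 0 and k = 1 (AR order 1):
  gamma(0) = phi_1 gamma(1) + c_0
  gamma(1) = phi_1 gamma(0) + c_1
Substituting the second into the first: gamma(0) (1 - phi_1^2) = c_0 + phi_1 c_1, so
  gamma(0) = (c_0 + phi_1 c_1) / (1 - phi_1^2) = (3.714941 + (-0.252)(0.251028)) / (1 - (-0.252)^2) = 3.651682 / 0.936496 = 3.899303.
  gamma(1) = phi_1 gamma(0) + c_1 = (-0.252)(3.899303) + (0.251028) = -0.731596.
Therefore gamma(1) = -0.7316 (to 4 decimal places).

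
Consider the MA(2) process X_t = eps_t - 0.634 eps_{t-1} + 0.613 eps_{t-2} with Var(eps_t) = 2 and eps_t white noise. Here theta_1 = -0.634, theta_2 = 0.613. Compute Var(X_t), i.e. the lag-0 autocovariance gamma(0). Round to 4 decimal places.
\gamma(0) = 3.5555

For an MA(q) process X_t = eps_t + sum_i theta_i eps_{t-i} with
Var(eps_t) = sigma^2, the variance is
  gamma(0) = sigma^2 * (1 + sum_i theta_i^2).
  sum_i theta_i^2 = (-0.634)^2 + (0.613)^2 = 0.401956 + 0.375769 = 0.777725.
  gamma(0) = 2 * (1 + 0.777725) = 2 * 1.777725 = 3.55545, which rounds to 3.5555.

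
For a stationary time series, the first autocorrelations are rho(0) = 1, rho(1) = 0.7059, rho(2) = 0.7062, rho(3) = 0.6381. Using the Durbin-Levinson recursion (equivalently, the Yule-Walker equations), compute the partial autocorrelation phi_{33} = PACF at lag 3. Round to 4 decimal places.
\phi_{33} = 0.1291

The PACF at lag k is phi_{kk}, the last component of the solution
to the Yule-Walker system G_k phi = r_k where
  (G_k)_{ij} = rho(|i - j|), (r_k)_i = rho(i), i,j = 1..k.
Equivalently, Durbin-Levinson gives phi_{kk} iteratively:
  phi_{11} = rho(1)
  phi_{kk} = [rho(k) - sum_{j=1..k-1} phi_{k-1,j} rho(k-j)]
            / [1 - sum_{j=1..k-1} phi_{k-1,j} rho(j)],
  phi_{k,j} = phi_{k-1,j} - phi_{kk} phi_{k-1,k-j},  j = 1..k-1.
Step k = 1:
  phi_11 = rho(1) = 0.7059.
Step k = 2:
  phi_22 = [rho(2) - phi_11 rho(1)] / [1 - phi_11 rho(1)] = [0.7062 - (0.7059)(0.7059)] / [1 - (0.7059)(0.7059)]
         = 0.20790519 / 0.50170519 = 0.414397.
  Update: phi_21 = phi_11 - phi_22 phi_11 = 0.7059 - (0.414397)(0.7059) = 0.413377.
Step k = 3:
  phi_33 = [rho(3) - phi_21 rho(2) - phi_22 rho(1)] / [1 - phi_21 rho(1) - phi_22 rho(2)]
    numerator   = 0.6381 - (0.413377)(0.7062) - (0.414397)(0.7059) = 0.05365018
    denominator = 1 - (0.413377)(0.7059) - (0.414397)(0.7062) = 0.41554988
  phi_33 = 0.05365018 / 0.41554988 = 0.1291.
Therefore phi_{33} = 0.1291.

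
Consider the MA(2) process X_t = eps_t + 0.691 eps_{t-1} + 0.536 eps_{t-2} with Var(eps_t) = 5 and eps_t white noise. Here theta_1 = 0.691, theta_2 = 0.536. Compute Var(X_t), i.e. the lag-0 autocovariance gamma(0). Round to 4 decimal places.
\gamma(0) = 8.8239

For an MA(q) process X_t = eps_t + sum_i theta_i eps_{t-i} with
Var(eps_t) = sigma^2, the variance is
  gamma(0) = sigma^2 * (1 + sum_i theta_i^2).
  sum_i theta_i^2 = (0.691)^2 + (0.536)^2 = 0.477481 + 0.287296 = 0.764777.
  gamma(0) = 5 * (1 + 0.764777) = 5 * 1.764777 = 8.823885, which rounds to 8.8239.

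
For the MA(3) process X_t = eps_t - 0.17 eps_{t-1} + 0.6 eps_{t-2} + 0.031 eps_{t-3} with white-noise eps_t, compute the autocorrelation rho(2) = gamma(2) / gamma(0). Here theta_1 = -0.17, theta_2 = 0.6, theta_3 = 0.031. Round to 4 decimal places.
\rho(2) = 0.4279

For an MA(q) process with theta_0 = 1, the autocovariance is
  gamma(k) = sigma^2 * sum_{i=0..q-k} theta_i * theta_{i+k},
and rho(k) = gamma(k) / gamma(0). Sigma^2 cancels.
  numerator   = (1)*(0.6) + (-0.17)*(0.031) = 0.59473.
  denominator = (1)^2 + (-0.17)^2 + (0.6)^2 + (0.031)^2 = 1.389861.
  rho(2) = 0.59473 / 1.389861 = 0.4279.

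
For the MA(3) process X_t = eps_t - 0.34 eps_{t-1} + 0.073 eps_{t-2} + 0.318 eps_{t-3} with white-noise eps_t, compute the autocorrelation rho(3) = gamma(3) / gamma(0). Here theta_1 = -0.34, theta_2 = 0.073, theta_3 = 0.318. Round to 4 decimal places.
\rho(3) = 0.2602

For an MA(q) process with theta_0 = 1, the autocovariance is
  gamma(k) = sigma^2 * sum_{i=0..q-k} theta_i * theta_{i+k},
and rho(k) = gamma(k) / gamma(0). Sigma^2 cancels.
  numerator   = (1)*(0.318) = 0.318.
  denominator = (1)^2 + (-0.34)^2 + (0.073)^2 + (0.318)^2 = 1.222053.
  rho(3) = 0.318 / 1.222053 = 0.2602.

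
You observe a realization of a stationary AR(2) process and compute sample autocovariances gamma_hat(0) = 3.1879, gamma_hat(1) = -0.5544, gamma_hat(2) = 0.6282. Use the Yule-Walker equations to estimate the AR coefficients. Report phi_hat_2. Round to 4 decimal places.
\hat\phi_{2} = 0.1720

The Yule-Walker equations for an AR(p) process read, in matrix form,
  Gamma_p phi = r_p,   with   (Gamma_p)_{ij} = gamma(|i - j|),
                       (r_p)_i = gamma(i),   i,j = 1..p.
Substitute the sample gammas (Toeplitz matrix and right-hand side of size 2):
  Gamma_p = [[3.1879, -0.5544], [-0.5544, 3.1879]]
  r_p     = [-0.5544, 0.6282]
Written out:
  3.1879 phi_1 - 0.5544 phi_2 = -0.5544
  -0.5544 phi_1 + 3.1879 phi_2 = 0.6282
Solve by Cramer's rule:
  det = gamma(0)^2 - gamma(1)^2 = (3.1879)^2 - (-0.5544)^2 = 10.16270641 - 0.30735936 = 9.85534705
  phi_hat_1 = [gamma(1) gamma(0) - gamma(1) gamma(2)] / det = [(-0.5544)(3.1879) - (-0.5544)(0.6282)] / 9.85534705 = -1.41909768 / 9.85534705 = -0.144
  phi_hat_2 = [gamma(0) gamma(2) - gamma(1)^2] / det = [(3.1879)(0.6282) - (-0.5544)^2] / 9.85534705 = 1.69527942 / 9.85534705 = 0.172
So phi_hat = [-0.1440, 0.1720].
Therefore phi_hat_2 = 0.1720.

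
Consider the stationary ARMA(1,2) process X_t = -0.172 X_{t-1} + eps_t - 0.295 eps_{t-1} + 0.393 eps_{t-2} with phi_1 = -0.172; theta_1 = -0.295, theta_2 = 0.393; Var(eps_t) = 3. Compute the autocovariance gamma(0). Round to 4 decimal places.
\gamma(0) = 4.3469

Multiply the model equation by X_{t-k} and take expectations. With theta_0 = psi_0 = 1 and psi_j the MA(infinity) weights, this gives
  gamma(k) - sum_i phi_i gamma(k-i) = c_k,
  c_k = sigma^2 * sum_{j=k..q} theta_j psi_{j-k}   (c_k = 0 for k > q),
using gamma(-m) = gamma(m).
psi-weights needed (psi_j = theta_j + sum_i phi_i psi_{j-i}):
  psi_1 = theta_1 + phi_1 = -0.295 + (-0.172) = -0.467
  psi_2 = theta_2 + phi_1 psi_1 = 0.393 + (-0.172)(-0.467) = 0.473324
Right-hand sides:
  c_0 = sigma^2 (1 + theta_1 psi_1 + theta_2 psi_2) = 3 * (1 + (-0.295)(-0.467) + (0.393)(0.473324)) = 3 * 1.323781 = 3.971344
  c_1 = sigma^2 (theta_1 + theta_2 psi_1) = 3 * (-0.295 + (0.393)(-0.467)) = -1.435593
  c_2 = sigma^2 theta_2 = 3 * (0.393) = 1.179
Equations for k = 0 and k = 1 (AR order 1):
  gamma(0) = phi_1 gamma(1) + c_0
  gamma(1) = phi_1 gamma(0) + c_1
Substituting the second into the first: gamma(0) (1 - phi_1^2) = c_0 + phi_1 c_1, so
  gamma(0) = (c_0 + phi_1 c_1) / (1 - phi_1^2) = (3.971344 + (-0.172)(-1.435593)) / (1 - (-0.172)^2) = 4.218266 / 0.970416 = 4.346864.
Therefore gamma(0) = 4.3469 (to 4 decimal places).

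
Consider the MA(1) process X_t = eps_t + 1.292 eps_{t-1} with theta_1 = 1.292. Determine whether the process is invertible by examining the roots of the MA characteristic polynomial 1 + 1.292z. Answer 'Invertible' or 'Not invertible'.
\text{Not invertible}

The MA(q) characteristic polynomial is P(z) = 1 + 1.292z.
Invertibility requires all roots to lie outside the unit circle, i.e. |z| > 1 for every root.
This is linear in z: 1 + (1.292) z = 0  =>  z = -1/(1.292) = -0.773994,  |z| = 0.773994.
Moduli of all roots: 0.7740.
All moduli strictly greater than 1? No.
Verdict: Not invertible.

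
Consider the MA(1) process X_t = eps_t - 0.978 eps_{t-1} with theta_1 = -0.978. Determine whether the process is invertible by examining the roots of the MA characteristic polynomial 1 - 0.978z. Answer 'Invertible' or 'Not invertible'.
\text{Invertible}

The MA(q) characteristic polynomial is P(z) = 1 - 0.978z.
Invertibility requires all roots to lie outside the unit circle, i.e. |z| > 1 for every root.
This is linear in z: 1 + (-0.978) z = 0  =>  z = -1/(-0.978) = 1.022495,  |z| = 1.022495.
Moduli of all roots: 1.0225.
All moduli strictly greater than 1? Yes.
Verdict: Invertible.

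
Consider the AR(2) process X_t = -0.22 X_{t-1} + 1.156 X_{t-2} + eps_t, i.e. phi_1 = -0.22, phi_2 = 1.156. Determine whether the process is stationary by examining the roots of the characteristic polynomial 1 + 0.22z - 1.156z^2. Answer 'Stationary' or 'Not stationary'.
\text{Not stationary}

The AR(p) characteristic polynomial is P(z) = 1 + 0.22z - 1.156z^2.
Stationarity requires all roots to lie outside the unit circle, i.e. |z| > 1 for every root.
Set 1 + (0.22) z + (-1.156) z^2 = 0, i.e. a z^2 + b z + c = 0 with a = -1.156, b = 0.22, c = 1.
Discriminant D = b^2 - 4ac = (0.22)^2 - 4*(-1.156)*1 = 0.0484 - (-4.624) = 4.6724.
D >= 0, so the roots are real: z = (-b +/- sqrt(D)) / (2a) = (-0.22 +/- 2.161574) / (-2.312).
  z_1 = (-0.22 + 2.161574) / (-2.312) = -0.8398,   |z_1| = 0.8398.
  z_2 = (-0.22 - 2.161574) / (-2.312) = 1.0301,   |z_2| = 1.0301.
Moduli of all roots: 0.8398, 1.0301.
All moduli strictly greater than 1? No.
Verdict: Not stationary.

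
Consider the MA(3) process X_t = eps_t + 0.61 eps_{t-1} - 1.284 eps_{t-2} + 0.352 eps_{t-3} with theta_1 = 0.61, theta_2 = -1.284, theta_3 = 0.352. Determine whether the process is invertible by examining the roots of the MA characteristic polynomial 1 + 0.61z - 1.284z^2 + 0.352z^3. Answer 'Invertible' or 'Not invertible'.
\text{Not invertible}

The MA(q) characteristic polynomial is P(z) = 1 + 0.61z - 1.284z^2 + 0.352z^3.
Invertibility requires all roots to lie outside the unit circle, i.e. |z| > 1 for every root.
Degree 3: look for a simple real root z0 first, then factor out (1 - z/z0) and solve the remaining quadratic.
Testing z0 = 2.5: P(2.5) = 1 + (0.61)(2.5) + (-1.284)(2.5)^2 + (0.352)(2.5)^3
  = 1 + (1.525) + (-8.025) + (5.5) = 0.  So z_0 = 2.5 is a root, |z_0| = 2.5.
Divide out the factor (1 - 0.4 z) = (1 - z/z0) (since 1/z0 = 0.4):
  P(z) = (1 - 0.4 z)(1 + (1.01) z + (-0.88) z^2)
  [check: z-coef 1.01 - (0.4) = 0.61; z^2-coef -0.88 - (0.4)(1.01) = -1.284; z^3-coef -(0.4)(-0.88) = 0.352.]
Remaining roots from the quadratic factor 1 + (1.01) z + (-0.88) z^2:
  Set 1 + (1.01) z + (-0.88) z^2 = 0, i.e. a z^2 + b z + c = 0 with a = -0.88, b = 1.01, c = 1.
  Discriminant D = b^2 - 4ac = (1.01)^2 - 4*(-0.88)*1 = 1.0201 - (-3.52) = 4.5401.
  D >= 0, so the roots are real: z = (-b +/- sqrt(D)) / (2a) = (-1.01 +/- 2.130751) / (-1.76).
    z_1 = (-1.01 + 2.130751) / (-1.76) = -0.6368,   |z_1| = 0.6368.
    z_2 = (-1.01 - 2.130751) / (-1.76) = 1.7845,   |z_2| = 1.7845.
Moduli of all roots: 2.5000, 0.6368, 1.7845.
All moduli strictly greater than 1? No.
Verdict: Not invertible.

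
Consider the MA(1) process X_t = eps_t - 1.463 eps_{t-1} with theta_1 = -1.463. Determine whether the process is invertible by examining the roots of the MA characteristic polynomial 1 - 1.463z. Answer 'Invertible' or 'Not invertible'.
\text{Not invertible}

The MA(q) characteristic polynomial is P(z) = 1 - 1.463z.
Invertibility requires all roots to lie outside the unit circle, i.e. |z| > 1 for every root.
This is linear in z: 1 + (-1.463) z = 0  =>  z = -1/(-1.463) = 0.683527,  |z| = 0.683527.
Moduli of all roots: 0.6835.
All moduli strictly greater than 1? No.
Verdict: Not invertible.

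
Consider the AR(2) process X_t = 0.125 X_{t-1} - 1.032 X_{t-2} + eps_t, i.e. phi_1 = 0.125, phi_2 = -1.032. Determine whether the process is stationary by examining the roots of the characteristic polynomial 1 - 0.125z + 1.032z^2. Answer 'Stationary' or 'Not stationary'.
\text{Not stationary}

The AR(p) characteristic polynomial is P(z) = 1 - 0.125z + 1.032z^2.
Stationarity requires all roots to lie outside the unit circle, i.e. |z| > 1 for every root.
Set 1 + (-0.125) z + (1.032) z^2 = 0, i.e. a z^2 + b z + c = 0 with a = 1.032, b = -0.125, c = 1.
Discriminant D = b^2 - 4ac = (-0.125)^2 - 4*(1.032)*1 = 0.015625 - (4.128) = -4.112375.
D < 0, so the roots are the complex-conjugate pair z = (-b +/- i sqrt(-D)) / (2a) = 0.0606 +/- 0.9825i.
For a conjugate pair |z|^2 = z * conj(z) = (product of roots) = c/a = 1/(1.032) = 0.968992, so |z| = sqrt(0.968992) = 0.9844 for both roots.
Moduli of all roots: 0.9844, 0.9844.
All moduli strictly greater than 1? No.
Verdict: Not stationary.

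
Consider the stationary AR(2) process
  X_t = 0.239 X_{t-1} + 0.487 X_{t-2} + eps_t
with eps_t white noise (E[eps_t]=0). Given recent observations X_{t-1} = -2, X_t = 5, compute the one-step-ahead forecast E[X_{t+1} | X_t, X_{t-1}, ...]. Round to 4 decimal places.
E[X_{t+1} \mid \mathcal F_t] = 0.2210

For an AR(p) model X_t = c + sum_i phi_i X_{t-i} + eps_t, the
one-step-ahead conditional mean is
  E[X_{t+1} | X_t, ...] = c + sum_i phi_i X_{t+1-i}.
Substitute known values:
  E[X_{t+1} | ...] = (0.239) * (5) + (0.487) * (-2)
                   = 0.2210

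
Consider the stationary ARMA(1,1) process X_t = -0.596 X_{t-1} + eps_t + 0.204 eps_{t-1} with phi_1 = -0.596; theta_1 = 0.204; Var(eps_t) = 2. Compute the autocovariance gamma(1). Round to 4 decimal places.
\gamma(1) = -1.0681

Multiply the model equation by X_{t-k} and take expectations. With theta_0 = psi_0 = 1 and psi_j the MA(infinity) weights, this gives
  gamma(k) - sum_i phi_i gamma(k-i) = c_k,
  c_k = sigma^2 * sum_{j=k..q} theta_j psi_{j-k}   (c_k = 0 for k > q),
using gamma(-m) = gamma(m).
psi-weights needed (psi_j = theta_j + sum_i phi_i psi_{j-i}):
  psi_1 = theta_1 + phi_1 = 0.204 + (-0.596) = -0.392
Right-hand sides:
  c_0 = sigma^2 (1 + theta_1 psi_1) = 2 * (1 + (0.204)(-0.392)) = 2 * 0.920032 = 1.840064
  c_1 = sigma^2 theta_1 = 2 * (0.204) = 0.408
  c_2 = 0
Equations for k = 0 and k = 1 (AR order 1):
  gamma(0) = phi_1 gamma(1) + c_0
  gamma(1) = phi_1 gamma(0) + c_1
Substituting the second into the first: gamma(0) (1 - phi_1^2) = c_0 + phi_1 c_1, so
  gamma(0) = (c_0 + phi_1 c_1) / (1 - phi_1^2) = (1.840064 + (-0.596)(0.408)) / (1 - (-0.596)^2) = 1.596896 / 0.644784 = 2.476637.
  gamma(1) = phi_1 gamma(0) + c_1 = (-0.596)(2.476637) + (0.408) = -1.068076.
Therefore gamma(1) = -1.0681 (to 4 decimal places).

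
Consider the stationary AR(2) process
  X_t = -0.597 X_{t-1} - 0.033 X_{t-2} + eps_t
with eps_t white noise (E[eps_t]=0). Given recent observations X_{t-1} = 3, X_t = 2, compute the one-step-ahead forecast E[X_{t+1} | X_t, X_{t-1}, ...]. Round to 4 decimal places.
E[X_{t+1} \mid \mathcal F_t] = -1.2930

For an AR(p) model X_t = c + sum_i phi_i X_{t-i} + eps_t, the
one-step-ahead conditional mean is
  E[X_{t+1} | X_t, ...] = c + sum_i phi_i X_{t+1-i}.
Substitute known values:
  E[X_{t+1} | ...] = (-0.597) * (2) + (-0.033) * (3)
                   = -1.2930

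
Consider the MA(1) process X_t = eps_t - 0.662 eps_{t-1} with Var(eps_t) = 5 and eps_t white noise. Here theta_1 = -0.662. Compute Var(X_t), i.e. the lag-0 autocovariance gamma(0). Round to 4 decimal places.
\gamma(0) = 7.1912

For an MA(q) process X_t = eps_t + sum_i theta_i eps_{t-i} with
Var(eps_t) = sigma^2, the variance is
  gamma(0) = sigma^2 * (1 + sum_i theta_i^2).
  sum_i theta_i^2 = (-0.662)^2 = 0.438244.
  gamma(0) = 5 * (1 + 0.438244) = 5 * 1.438244 = 7.19122, which rounds to 7.1912.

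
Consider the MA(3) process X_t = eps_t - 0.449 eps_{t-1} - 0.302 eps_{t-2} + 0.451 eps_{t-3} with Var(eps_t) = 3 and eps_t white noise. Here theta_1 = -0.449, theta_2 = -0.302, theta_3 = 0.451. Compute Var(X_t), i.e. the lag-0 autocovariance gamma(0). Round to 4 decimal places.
\gamma(0) = 4.4886

For an MA(q) process X_t = eps_t + sum_i theta_i eps_{t-i} with
Var(eps_t) = sigma^2, the variance is
  gamma(0) = sigma^2 * (1 + sum_i theta_i^2).
  sum_i theta_i^2 = (-0.449)^2 + (-0.302)^2 + (0.451)^2 = 0.201601 + 0.091204 + 0.203401 = 0.496206.
  gamma(0) = 3 * (1 + 0.496206) = 3 * 1.496206 = 4.488618, which rounds to 4.4886.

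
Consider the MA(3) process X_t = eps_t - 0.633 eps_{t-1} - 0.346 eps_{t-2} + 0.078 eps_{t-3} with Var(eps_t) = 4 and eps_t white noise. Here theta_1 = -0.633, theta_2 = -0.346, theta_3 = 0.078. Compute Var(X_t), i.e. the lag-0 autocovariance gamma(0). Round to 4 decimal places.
\gamma(0) = 6.1060

For an MA(q) process X_t = eps_t + sum_i theta_i eps_{t-i} with
Var(eps_t) = sigma^2, the variance is
  gamma(0) = sigma^2 * (1 + sum_i theta_i^2).
  sum_i theta_i^2 = (-0.633)^2 + (-0.346)^2 + (0.078)^2 = 0.400689 + 0.119716 + 0.006084 = 0.526489.
  gamma(0) = 4 * (1 + 0.526489) = 4 * 1.526489 = 6.105956, which rounds to 6.1060.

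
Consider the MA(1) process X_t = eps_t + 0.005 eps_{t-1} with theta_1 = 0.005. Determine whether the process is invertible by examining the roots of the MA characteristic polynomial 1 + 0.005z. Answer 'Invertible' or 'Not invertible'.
\text{Invertible}

The MA(q) characteristic polynomial is P(z) = 1 + 0.005z.
Invertibility requires all roots to lie outside the unit circle, i.e. |z| > 1 for every root.
This is linear in z: 1 + (0.005) z = 0  =>  z = -1/(0.005) = -200,  |z| = 200.
Moduli of all roots: 200.0000.
All moduli strictly greater than 1? Yes.
Verdict: Invertible.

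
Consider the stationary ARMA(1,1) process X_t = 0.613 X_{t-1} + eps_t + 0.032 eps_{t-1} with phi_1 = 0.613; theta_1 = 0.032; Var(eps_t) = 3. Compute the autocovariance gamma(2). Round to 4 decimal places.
\gamma(2) = 1.9375

Multiply the model equation by X_{t-k} and take expectations. With theta_0 = psi_0 = 1 and psi_j the MA(infinity) weights, this gives
  gamma(k) - sum_i phi_i gamma(k-i) = c_k,
  c_k = sigma^2 * sum_{j=k..q} theta_j psi_{j-k}   (c_k = 0 for k > q),
using gamma(-m) = gamma(m).
psi-weights needed (psi_j = theta_j + sum_i phi_i psi_{j-i}):
  psi_1 = theta_1 + phi_1 = 0.032 + (0.613) = 0.645
Right-hand sides:
  c_0 = sigma^2 (1 + theta_1 psi_1) = 3 * (1 + (0.032)(0.645)) = 3 * 1.02064 = 3.06192
  c_1 = sigma^2 theta_1 = 3 * (0.032) = 0.096
  c_2 = 0
Equations for k = 0 and k = 1 (AR order 1):
  gamma(0) = phi_1 gamma(1) + c_0
  gamma(1) = phi_1 gamma(0) + c_1
Substituting the second into the first: gamma(0) (1 - phi_1^2) = c_0 + phi_1 c_1, so
  gamma(0) = (c_0 + phi_1 c_1) / (1 - phi_1^2) = (3.06192 + (0.613)(0.096)) / (1 - (0.613)^2) = 3.120768 / 0.624231 = 4.99938.
  gamma(1) = phi_1 gamma(0) + c_1 = (0.613)(4.99938) + (0.096) = 3.16062.
For k = 2 (> q): gamma(2) = phi_1 gamma(1) = (0.613)(3.16062) = 1.93746.
Therefore gamma(2) = 1.9375 (to 4 decimal places).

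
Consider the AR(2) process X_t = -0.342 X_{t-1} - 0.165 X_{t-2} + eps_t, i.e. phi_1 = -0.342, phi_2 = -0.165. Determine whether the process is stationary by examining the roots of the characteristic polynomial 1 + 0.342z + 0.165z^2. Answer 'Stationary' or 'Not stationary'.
\text{Stationary}

The AR(p) characteristic polynomial is P(z) = 1 + 0.342z + 0.165z^2.
Stationarity requires all roots to lie outside the unit circle, i.e. |z| > 1 for every root.
Set 1 + (0.342) z + (0.165) z^2 = 0, i.e. a z^2 + b z + c = 0 with a = 0.165, b = 0.342, c = 1.
Discriminant D = b^2 - 4ac = (0.342)^2 - 4*(0.165)*1 = 0.116964 - (0.66) = -0.543036.
D < 0, so the roots are the complex-conjugate pair z = (-b +/- i sqrt(-D)) / (2a) = -1.0364 +/- 2.2331i.
For a conjugate pair |z|^2 = z * conj(z) = (product of roots) = c/a = 1/(0.165) = 6.060606, so |z| = sqrt(6.060606) = 2.4618 for both roots.
Moduli of all roots: 2.4618, 2.4618.
All moduli strictly greater than 1? Yes.
Verdict: Stationary.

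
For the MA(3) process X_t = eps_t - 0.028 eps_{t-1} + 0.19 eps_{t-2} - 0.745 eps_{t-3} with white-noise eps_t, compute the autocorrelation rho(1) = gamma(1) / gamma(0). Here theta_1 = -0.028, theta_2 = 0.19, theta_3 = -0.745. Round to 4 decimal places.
\rho(1) = -0.1098

For an MA(q) process with theta_0 = 1, the autocovariance is
  gamma(k) = sigma^2 * sum_{i=0..q-k} theta_i * theta_{i+k},
and rho(k) = gamma(k) / gamma(0). Sigma^2 cancels.
  numerator   = (1)*(-0.028) + (-0.028)*(0.19) + (0.19)*(-0.745) = -0.17487.
  denominator = (1)^2 + (-0.028)^2 + (0.19)^2 + (-0.745)^2 = 1.591909.
  rho(1) = -0.17487 / 1.591909 = -0.1098.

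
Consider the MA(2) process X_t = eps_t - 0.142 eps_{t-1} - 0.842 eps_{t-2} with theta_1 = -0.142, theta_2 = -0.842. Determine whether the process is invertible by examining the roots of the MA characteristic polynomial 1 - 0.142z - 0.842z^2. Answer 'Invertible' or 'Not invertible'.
\text{Invertible}

The MA(q) characteristic polynomial is P(z) = 1 - 0.142z - 0.842z^2.
Invertibility requires all roots to lie outside the unit circle, i.e. |z| > 1 for every root.
Set 1 + (-0.142) z + (-0.842) z^2 = 0, i.e. a z^2 + b z + c = 0 with a = -0.842, b = -0.142, c = 1.
Discriminant D = b^2 - 4ac = (-0.142)^2 - 4*(-0.842)*1 = 0.020164 - (-3.368) = 3.388164.
D >= 0, so the roots are real: z = (-b +/- sqrt(D)) / (2a) = (0.142 +/- 1.840697) / (-1.684).
  z_1 = (0.142 + 1.840697) / (-1.684) = -1.1774,   |z_1| = 1.1774.
  z_2 = (0.142 - 1.840697) / (-1.684) = 1.0087,   |z_2| = 1.0087.
Moduli of all roots: 1.1774, 1.0087.
All moduli strictly greater than 1? Yes.
Verdict: Invertible.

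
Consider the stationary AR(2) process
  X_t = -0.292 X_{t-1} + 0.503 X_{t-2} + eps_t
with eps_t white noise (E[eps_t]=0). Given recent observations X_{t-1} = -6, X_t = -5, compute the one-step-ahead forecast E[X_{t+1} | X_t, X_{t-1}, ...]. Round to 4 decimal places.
E[X_{t+1} \mid \mathcal F_t] = -1.5580

For an AR(p) model X_t = c + sum_i phi_i X_{t-i} + eps_t, the
one-step-ahead conditional mean is
  E[X_{t+1} | X_t, ...] = c + sum_i phi_i X_{t+1-i}.
Substitute known values:
  E[X_{t+1} | ...] = (-0.292) * (-5) + (0.503) * (-6)
                   = -1.5580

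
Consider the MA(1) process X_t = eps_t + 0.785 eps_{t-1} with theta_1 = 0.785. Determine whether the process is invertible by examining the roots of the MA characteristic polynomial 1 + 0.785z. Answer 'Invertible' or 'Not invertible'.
\text{Invertible}

The MA(q) characteristic polynomial is P(z) = 1 + 0.785z.
Invertibility requires all roots to lie outside the unit circle, i.e. |z| > 1 for every root.
This is linear in z: 1 + (0.785) z = 0  =>  z = -1/(0.785) = -1.273885,  |z| = 1.273885.
Moduli of all roots: 1.2739.
All moduli strictly greater than 1? Yes.
Verdict: Invertible.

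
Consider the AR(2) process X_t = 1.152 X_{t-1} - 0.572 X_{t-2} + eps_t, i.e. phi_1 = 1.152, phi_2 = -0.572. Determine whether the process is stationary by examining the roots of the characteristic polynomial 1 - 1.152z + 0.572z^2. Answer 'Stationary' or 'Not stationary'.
\text{Stationary}

The AR(p) characteristic polynomial is P(z) = 1 - 1.152z + 0.572z^2.
Stationarity requires all roots to lie outside the unit circle, i.e. |z| > 1 for every root.
Set 1 + (-1.152) z + (0.572) z^2 = 0, i.e. a z^2 + b z + c = 0 with a = 0.572, b = -1.152, c = 1.
Discriminant D = b^2 - 4ac = (-1.152)^2 - 4*(0.572)*1 = 1.327104 - (2.288) = -0.960896.
D < 0, so the roots are the complex-conjugate pair z = (-b +/- i sqrt(-D)) / (2a) = 1.007 +/- 0.8569i.
For a conjugate pair |z|^2 = z * conj(z) = (product of roots) = c/a = 1/(0.572) = 1.748252, so |z| = sqrt(1.748252) = 1.3222 for both roots.
Moduli of all roots: 1.3222, 1.3222.
All moduli strictly greater than 1? Yes.
Verdict: Stationary.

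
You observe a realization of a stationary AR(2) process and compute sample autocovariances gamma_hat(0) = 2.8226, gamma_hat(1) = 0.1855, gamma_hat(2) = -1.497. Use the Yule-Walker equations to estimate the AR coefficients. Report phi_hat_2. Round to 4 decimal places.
\hat\phi_{2} = -0.5370

The Yule-Walker equations for an AR(p) process read, in matrix form,
  Gamma_p phi = r_p,   with   (Gamma_p)_{ij} = gamma(|i - j|),
                       (r_p)_i = gamma(i),   i,j = 1..p.
Substitute the sample gammas (Toeplitz matrix and right-hand side of size 2):
  Gamma_p = [[2.8226, 0.1855], [0.1855, 2.8226]]
  r_p     = [0.1855, -1.497]
Written out:
  2.8226 phi_1 + 0.1855 phi_2 = 0.1855
  0.1855 phi_1 + 2.8226 phi_2 = -1.497
Solve by Cramer's rule:
  det = gamma(0)^2 - gamma(1)^2 = (2.8226)^2 - (0.1855)^2 = 7.96707076 - 0.03441025 = 7.93266051
  phi_hat_1 = [gamma(1) gamma(0) - gamma(1) gamma(2)] / det = [(0.1855)(2.8226) - (0.1855)(-1.497)] / 7.93266051 = 0.8012858 / 7.93266051 = 0.101
  phi_hat_2 = [gamma(0) gamma(2) - gamma(1)^2] / det = [(2.8226)(-1.497) - (0.1855)^2] / 7.93266051 = -4.25984245 / 7.93266051 = -0.537
So phi_hat = [0.1010, -0.5370].
Therefore phi_hat_2 = -0.5370.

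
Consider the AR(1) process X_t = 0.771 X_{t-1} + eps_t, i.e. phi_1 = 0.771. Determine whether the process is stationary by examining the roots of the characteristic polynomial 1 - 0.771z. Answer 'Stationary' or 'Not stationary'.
\text{Stationary}

The AR(p) characteristic polynomial is P(z) = 1 - 0.771z.
Stationarity requires all roots to lie outside the unit circle, i.e. |z| > 1 for every root.
This is linear in z: 1 + (-0.771) z = 0  =>  z = -1/(-0.771) = 1.297017,  |z| = 1.297017.
Moduli of all roots: 1.2970.
All moduli strictly greater than 1? Yes.
Verdict: Stationary.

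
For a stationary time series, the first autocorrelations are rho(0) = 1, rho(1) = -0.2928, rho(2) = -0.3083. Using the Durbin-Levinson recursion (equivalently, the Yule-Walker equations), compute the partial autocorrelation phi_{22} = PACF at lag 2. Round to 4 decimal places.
\phi_{22} = -0.4310

The PACF at lag k is phi_{kk}, the last component of the solution
to the Yule-Walker system G_k phi = r_k where
  (G_k)_{ij} = rho(|i - j|), (r_k)_i = rho(i), i,j = 1..k.
Equivalently, Durbin-Levinson gives phi_{kk} iteratively:
  phi_{11} = rho(1)
  phi_{kk} = [rho(k) - sum_{j=1..k-1} phi_{k-1,j} rho(k-j)]
            / [1 - sum_{j=1..k-1} phi_{k-1,j} rho(j)],
  phi_{k,j} = phi_{k-1,j} - phi_{kk} phi_{k-1,k-j},  j = 1..k-1.
Step k = 1:
  phi_11 = rho(1) = -0.2928.
Step k = 2:
  phi_22 = [rho(2) - phi_11 rho(1)] / [1 - phi_11 rho(1)] = [-0.3083 - (-0.2928)(-0.2928)] / [1 - (-0.2928)(-0.2928)]
         = -0.39403184 / 0.91426816 = -0.431.
Therefore phi_{22} = -0.4310.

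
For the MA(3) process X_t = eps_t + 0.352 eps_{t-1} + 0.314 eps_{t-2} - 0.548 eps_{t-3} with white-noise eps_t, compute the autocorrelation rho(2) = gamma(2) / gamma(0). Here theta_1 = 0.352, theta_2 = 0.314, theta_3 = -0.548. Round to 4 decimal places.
\rho(2) = 0.0795

For an MA(q) process with theta_0 = 1, the autocovariance is
  gamma(k) = sigma^2 * sum_{i=0..q-k} theta_i * theta_{i+k},
and rho(k) = gamma(k) / gamma(0). Sigma^2 cancels.
  numerator   = (1)*(0.314) + (0.352)*(-0.548) = 0.121104.
  denominator = (1)^2 + (0.352)^2 + (0.314)^2 + (-0.548)^2 = 1.522804.
  rho(2) = 0.121104 / 1.522804 = 0.0795.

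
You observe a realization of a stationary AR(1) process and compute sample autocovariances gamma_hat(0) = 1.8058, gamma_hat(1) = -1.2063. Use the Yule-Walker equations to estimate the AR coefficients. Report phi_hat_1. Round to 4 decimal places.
\hat\phi_{1} = -0.6680

The Yule-Walker equations for an AR(p) process read, in matrix form,
  Gamma_p phi = r_p,   with   (Gamma_p)_{ij} = gamma(|i - j|),
                       (r_p)_i = gamma(i),   i,j = 1..p.
Substitute the sample gammas (Toeplitz matrix and right-hand side of size 1):
  Gamma_p = [[1.8058]]
  r_p     = [-1.2063]
With p = 1 this is the single equation gamma(0) phi_1 = gamma(1):
  phi_hat_1 = gamma(1) / gamma(0) = -1.2063 / 1.8058 = -0.6680.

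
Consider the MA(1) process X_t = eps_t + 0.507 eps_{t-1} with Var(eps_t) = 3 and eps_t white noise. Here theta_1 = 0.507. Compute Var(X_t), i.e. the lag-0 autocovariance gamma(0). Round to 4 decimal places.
\gamma(0) = 3.7711

For an MA(q) process X_t = eps_t + sum_i theta_i eps_{t-i} with
Var(eps_t) = sigma^2, the variance is
  gamma(0) = sigma^2 * (1 + sum_i theta_i^2).
  sum_i theta_i^2 = (0.507)^2 = 0.257049.
  gamma(0) = 3 * (1 + 0.257049) = 3 * 1.257049 = 3.771147, which rounds to 3.7711.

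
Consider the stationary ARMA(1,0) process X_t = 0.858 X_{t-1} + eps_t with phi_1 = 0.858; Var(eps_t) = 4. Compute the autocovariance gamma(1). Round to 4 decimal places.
\gamma(1) = 13.0081

Multiply the model equation by X_{t-k} and take expectations. With theta_0 = psi_0 = 1 and psi_j the MA(infinity) weights, this gives
  gamma(k) - sum_i phi_i gamma(k-i) = c_k,
  c_k = sigma^2 * sum_{j=k..q} theta_j psi_{j-k}   (c_k = 0 for k > q),
using gamma(-m) = gamma(m).
Pure AR (q = 0): c_0 = sigma^2 = 4, c_k = 0 for k >= 1.
Equations for k = 0 and k = 1 (AR order 1):
  gamma(0) = phi_1 gamma(1) + c_0
  gamma(1) = phi_1 gamma(0) + c_1
Substituting the second into the first: gamma(0) (1 - phi_1^2) = c_0 + phi_1 c_1, so
  gamma(0) = c_0 / (1 - phi_1^2) = 4 / (1 - (0.858)^2) = 4 / 0.263836 = 15.160933.
  gamma(1) = phi_1 gamma(0) = (0.858)(15.160933) = 13.008081.
Therefore gamma(1) = 13.0081 (to 4 decimal places).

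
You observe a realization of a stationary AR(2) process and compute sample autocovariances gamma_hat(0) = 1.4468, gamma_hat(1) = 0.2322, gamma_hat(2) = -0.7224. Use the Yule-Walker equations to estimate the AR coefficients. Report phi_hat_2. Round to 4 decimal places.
\hat\phi_{2} = -0.5389

The Yule-Walker equations for an AR(p) process read, in matrix form,
  Gamma_p phi = r_p,   with   (Gamma_p)_{ij} = gamma(|i - j|),
                       (r_p)_i = gamma(i),   i,j = 1..p.
Substitute the sample gammas (Toeplitz matrix and right-hand side of size 2):
  Gamma_p = [[1.4468, 0.2322], [0.2322, 1.4468]]
  r_p     = [0.2322, -0.7224]
Written out:
  1.4468 phi_1 + 0.2322 phi_2 = 0.2322
  0.2322 phi_1 + 1.4468 phi_2 = -0.7224
Solve by Cramer's rule:
  det = gamma(0)^2 - gamma(1)^2 = (1.4468)^2 - (0.2322)^2 = 2.09323024 - 0.05391684 = 2.0393134
  phi_hat_1 = [gamma(1) gamma(0) - gamma(1) gamma(2)] / det = [(0.2322)(1.4468) - (0.2322)(-0.7224)] / 2.0393134 = 0.50368824 / 2.0393134 = 0.247
  phi_hat_2 = [gamma(0) gamma(2) - gamma(1)^2] / det = [(1.4468)(-0.7224) - (0.2322)^2] / 2.0393134 = -1.09908516 / 2.0393134 = -0.5389
So phi_hat = [0.2470, -0.5389].
Therefore phi_hat_2 = -0.5389.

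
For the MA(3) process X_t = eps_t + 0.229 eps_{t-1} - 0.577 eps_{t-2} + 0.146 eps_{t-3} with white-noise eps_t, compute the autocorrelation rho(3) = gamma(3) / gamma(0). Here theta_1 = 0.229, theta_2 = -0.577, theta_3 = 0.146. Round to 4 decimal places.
\rho(3) = 0.1038

For an MA(q) process with theta_0 = 1, the autocovariance is
  gamma(k) = sigma^2 * sum_{i=0..q-k} theta_i * theta_{i+k},
and rho(k) = gamma(k) / gamma(0). Sigma^2 cancels.
  numerator   = (1)*(0.146) = 0.146.
  denominator = (1)^2 + (0.229)^2 + (-0.577)^2 + (0.146)^2 = 1.406686.
  rho(3) = 0.146 / 1.406686 = 0.1038.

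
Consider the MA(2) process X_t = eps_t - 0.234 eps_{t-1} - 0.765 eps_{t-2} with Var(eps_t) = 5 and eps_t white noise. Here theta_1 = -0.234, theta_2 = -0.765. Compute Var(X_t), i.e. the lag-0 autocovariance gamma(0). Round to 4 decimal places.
\gamma(0) = 8.1999

For an MA(q) process X_t = eps_t + sum_i theta_i eps_{t-i} with
Var(eps_t) = sigma^2, the variance is
  gamma(0) = sigma^2 * (1 + sum_i theta_i^2).
  sum_i theta_i^2 = (-0.234)^2 + (-0.765)^2 = 0.054756 + 0.585225 = 0.639981.
  gamma(0) = 5 * (1 + 0.639981) = 5 * 1.639981 = 8.199905, which rounds to 8.1999.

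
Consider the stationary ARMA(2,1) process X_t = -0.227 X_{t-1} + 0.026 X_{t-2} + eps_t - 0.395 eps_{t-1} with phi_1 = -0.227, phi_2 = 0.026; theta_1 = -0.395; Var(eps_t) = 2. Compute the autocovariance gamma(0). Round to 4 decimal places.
\gamma(0) = 2.8361

Multiply the model equation by X_{t-k} and take expectations. With theta_0 = psi_0 = 1 and psi_j the MA(infinity) weights, this gives
  gamma(k) - sum_i phi_i gamma(k-i) = c_k,
  c_k = sigma^2 * sum_{j=k..q} theta_j psi_{j-k}   (c_k = 0 for k > q),
using gamma(-m) = gamma(m).
psi-weights needed (psi_j = theta_j + sum_i phi_i psi_{j-i}):
  psi_1 = theta_1 + phi_1 = -0.395 + (-0.227) = -0.622
Right-hand sides:
  c_0 = sigma^2 (1 + theta_1 psi_1) = 2 * (1 + (-0.395)(-0.622)) = 2 * 1.24569 = 2.49138
  c_1 = sigma^2 theta_1 = 2 * (-0.395) = -0.79
  c_2 = 0
Equations for k = 0, 1, 2 (AR order 2, c_2 = 0):
  (E0) gamma(0) = phi_1 gamma(1) + phi_2 gamma(2) + c_0
  (E1) gamma(1) = phi_1 gamma(0) + phi_2 gamma(1) + c_1
  (E2) gamma(2) = phi_1 gamma(1) + phi_2 gamma(0)
From (E1): gamma(1) = A gamma(0) + B with
  A = phi_1 / (1 - phi_2) = -0.227 / 0.974 = -0.23306,   B = c_1 / (1 - phi_2) = -0.79 / 0.974 = -0.811088.
Insert (E2) into (E0): gamma(0) (1 - phi_2^2) = phi_1 (1 + phi_2) gamma(1) + c_0.
  phi_1 (1 + phi_2) = (-0.227)(1.026) = -0.232902,   1 - phi_2^2 = 0.999324.
Replace gamma(1) by A gamma(0) + B and collect gamma(0):
  gamma(0) [0.999324 - (-0.232902)(-0.23306)] = (-0.232902)(-0.811088) + 2.49138
  gamma(0) * 0.945044 = 2.680284
  gamma(0) = 2.680284 / 0.945044 = 2.836148.
Therefore gamma(0) = 2.8361 (to 4 decimal places).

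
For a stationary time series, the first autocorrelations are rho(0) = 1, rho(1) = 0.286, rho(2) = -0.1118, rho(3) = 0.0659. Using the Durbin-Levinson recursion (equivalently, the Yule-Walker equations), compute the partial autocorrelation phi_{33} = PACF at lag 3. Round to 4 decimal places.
\phi_{33} = 0.1880

The PACF at lag k is phi_{kk}, the last component of the solution
to the Yule-Walker system G_k phi = r_k where
  (G_k)_{ij} = rho(|i - j|), (r_k)_i = rho(i), i,j = 1..k.
Equivalently, Durbin-Levinson gives phi_{kk} iteratively:
  phi_{11} = rho(1)
  phi_{kk} = [rho(k) - sum_{j=1..k-1} phi_{k-1,j} rho(k-j)]
            / [1 - sum_{j=1..k-1} phi_{k-1,j} rho(j)],
  phi_{k,j} = phi_{k-1,j} - phi_{kk} phi_{k-1,k-j},  j = 1..k-1.
Step k = 1:
  phi_11 = rho(1) = 0.286.
Step k = 2:
  phi_22 = [rho(2) - phi_11 rho(1)] / [1 - phi_11 rho(1)] = [-0.1118 - (0.286)(0.286)] / [1 - (0.286)(0.286)]
         = -0.193596 / 0.918204 = -0.210842.
  Update: phi_21 = phi_11 - phi_22 phi_11 = 0.286 - (-0.210842)(0.286) = 0.346301.
Step k = 3:
  phi_33 = [rho(3) - phi_21 rho(2) - phi_22 rho(1)] / [1 - phi_21 rho(1) - phi_22 rho(2)]
    numerator   = 0.0659 - (0.346301)(-0.1118) - (-0.210842)(0.286) = 0.16491725
    denominator = 1 - (0.346301)(0.286) - (-0.210842)(-0.1118) = 0.87738583
  phi_33 = 0.16491725 / 0.87738583 = 0.188.
Therefore phi_{33} = 0.1880.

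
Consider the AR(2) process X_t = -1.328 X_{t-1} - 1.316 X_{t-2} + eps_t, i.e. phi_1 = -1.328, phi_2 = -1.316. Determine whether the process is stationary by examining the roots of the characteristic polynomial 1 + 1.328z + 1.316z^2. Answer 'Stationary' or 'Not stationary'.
\text{Not stationary}

The AR(p) characteristic polynomial is P(z) = 1 + 1.328z + 1.316z^2.
Stationarity requires all roots to lie outside the unit circle, i.e. |z| > 1 for every root.
Set 1 + (1.328) z + (1.316) z^2 = 0, i.e. a z^2 + b z + c = 0 with a = 1.316, b = 1.328, c = 1.
Discriminant D = b^2 - 4ac = (1.328)^2 - 4*(1.316)*1 = 1.763584 - (5.264) = -3.500416.
D < 0, so the roots are the complex-conjugate pair z = (-b +/- i sqrt(-D)) / (2a) = -0.5046 +/- 0.7108i.
For a conjugate pair |z|^2 = z * conj(z) = (product of roots) = c/a = 1/(1.316) = 0.759878, so |z| = sqrt(0.759878) = 0.8717 for both roots.
Moduli of all roots: 0.8717, 0.8717.
All moduli strictly greater than 1? No.
Verdict: Not stationary.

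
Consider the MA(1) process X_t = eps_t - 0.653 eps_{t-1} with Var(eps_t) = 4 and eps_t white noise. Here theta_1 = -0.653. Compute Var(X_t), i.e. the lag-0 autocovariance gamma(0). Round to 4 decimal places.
\gamma(0) = 5.7056

For an MA(q) process X_t = eps_t + sum_i theta_i eps_{t-i} with
Var(eps_t) = sigma^2, the variance is
  gamma(0) = sigma^2 * (1 + sum_i theta_i^2).
  sum_i theta_i^2 = (-0.653)^2 = 0.426409.
  gamma(0) = 4 * (1 + 0.426409) = 4 * 1.426409 = 5.705636, which rounds to 5.7056.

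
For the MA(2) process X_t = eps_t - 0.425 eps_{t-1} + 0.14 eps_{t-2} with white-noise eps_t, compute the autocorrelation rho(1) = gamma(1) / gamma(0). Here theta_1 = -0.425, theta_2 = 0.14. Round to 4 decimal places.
\rho(1) = -0.4037

For an MA(q) process with theta_0 = 1, the autocovariance is
  gamma(k) = sigma^2 * sum_{i=0..q-k} theta_i * theta_{i+k},
and rho(k) = gamma(k) / gamma(0). Sigma^2 cancels.
  numerator   = (1)*(-0.425) + (-0.425)*(0.14) = -0.4845.
  denominator = (1)^2 + (-0.425)^2 + (0.14)^2 = 1.200225.
  rho(1) = -0.4845 / 1.200225 = -0.4037.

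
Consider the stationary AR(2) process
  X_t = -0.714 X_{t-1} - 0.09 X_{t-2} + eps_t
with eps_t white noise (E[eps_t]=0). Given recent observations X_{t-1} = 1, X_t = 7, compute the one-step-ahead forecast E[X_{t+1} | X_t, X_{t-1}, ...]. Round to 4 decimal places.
E[X_{t+1} \mid \mathcal F_t] = -5.0880

For an AR(p) model X_t = c + sum_i phi_i X_{t-i} + eps_t, the
one-step-ahead conditional mean is
  E[X_{t+1} | X_t, ...] = c + sum_i phi_i X_{t+1-i}.
Substitute known values:
  E[X_{t+1} | ...] = (-0.714) * (7) + (-0.09) * (1)
                   = -5.0880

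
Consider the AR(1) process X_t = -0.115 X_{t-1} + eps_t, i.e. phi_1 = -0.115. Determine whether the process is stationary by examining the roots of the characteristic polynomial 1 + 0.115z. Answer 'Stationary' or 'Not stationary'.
\text{Stationary}

The AR(p) characteristic polynomial is P(z) = 1 + 0.115z.
Stationarity requires all roots to lie outside the unit circle, i.e. |z| > 1 for every root.
This is linear in z: 1 + (0.115) z = 0  =>  z = -1/(0.115) = -8.695652,  |z| = 8.695652.
Moduli of all roots: 8.6957.
All moduli strictly greater than 1? Yes.
Verdict: Stationary.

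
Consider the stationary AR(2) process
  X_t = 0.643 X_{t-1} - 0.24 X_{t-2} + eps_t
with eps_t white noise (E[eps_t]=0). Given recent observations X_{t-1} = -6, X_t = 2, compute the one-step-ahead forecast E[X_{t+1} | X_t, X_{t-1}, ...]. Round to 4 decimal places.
E[X_{t+1} \mid \mathcal F_t] = 2.7260

For an AR(p) model X_t = c + sum_i phi_i X_{t-i} + eps_t, the
one-step-ahead conditional mean is
  E[X_{t+1} | X_t, ...] = c + sum_i phi_i X_{t+1-i}.
Substitute known values:
  E[X_{t+1} | ...] = (0.643) * (2) + (-0.24) * (-6)
                   = 2.7260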